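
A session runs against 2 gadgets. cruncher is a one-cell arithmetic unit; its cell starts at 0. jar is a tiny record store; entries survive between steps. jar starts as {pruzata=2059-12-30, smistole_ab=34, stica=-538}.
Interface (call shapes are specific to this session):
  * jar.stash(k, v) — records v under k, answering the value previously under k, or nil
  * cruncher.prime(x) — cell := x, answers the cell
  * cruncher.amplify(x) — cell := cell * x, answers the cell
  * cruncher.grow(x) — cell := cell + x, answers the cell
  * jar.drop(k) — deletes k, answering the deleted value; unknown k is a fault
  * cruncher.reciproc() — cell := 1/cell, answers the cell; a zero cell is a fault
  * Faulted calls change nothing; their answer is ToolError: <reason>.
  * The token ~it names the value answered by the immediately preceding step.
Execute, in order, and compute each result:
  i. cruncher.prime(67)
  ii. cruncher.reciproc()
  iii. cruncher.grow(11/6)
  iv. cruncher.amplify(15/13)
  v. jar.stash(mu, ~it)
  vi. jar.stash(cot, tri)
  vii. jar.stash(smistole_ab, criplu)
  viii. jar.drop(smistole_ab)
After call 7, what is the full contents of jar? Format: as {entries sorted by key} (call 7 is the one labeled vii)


Answer: {cot=tri, mu=3715/1742, pruzata=2059-12-30, smistole_ab=criplu, stica=-538}

Derivation:
Do: cruncher.prime[x=67]
See: 67
Do: cruncher.reciproc[]
See: 1/67
Do: cruncher.grow[x=11/6]
See: 743/402
Do: cruncher.amplify[x=15/13]
See: 3715/1742
Do: jar.stash[k=mu; v=~it]
See: nil
Do: jar.stash[k=cot; v=tri]
See: nil
Do: jar.stash[k=smistole_ab; v=criplu]
See: 34
Do: jar.drop[k=smistole_ab]
See: criplu


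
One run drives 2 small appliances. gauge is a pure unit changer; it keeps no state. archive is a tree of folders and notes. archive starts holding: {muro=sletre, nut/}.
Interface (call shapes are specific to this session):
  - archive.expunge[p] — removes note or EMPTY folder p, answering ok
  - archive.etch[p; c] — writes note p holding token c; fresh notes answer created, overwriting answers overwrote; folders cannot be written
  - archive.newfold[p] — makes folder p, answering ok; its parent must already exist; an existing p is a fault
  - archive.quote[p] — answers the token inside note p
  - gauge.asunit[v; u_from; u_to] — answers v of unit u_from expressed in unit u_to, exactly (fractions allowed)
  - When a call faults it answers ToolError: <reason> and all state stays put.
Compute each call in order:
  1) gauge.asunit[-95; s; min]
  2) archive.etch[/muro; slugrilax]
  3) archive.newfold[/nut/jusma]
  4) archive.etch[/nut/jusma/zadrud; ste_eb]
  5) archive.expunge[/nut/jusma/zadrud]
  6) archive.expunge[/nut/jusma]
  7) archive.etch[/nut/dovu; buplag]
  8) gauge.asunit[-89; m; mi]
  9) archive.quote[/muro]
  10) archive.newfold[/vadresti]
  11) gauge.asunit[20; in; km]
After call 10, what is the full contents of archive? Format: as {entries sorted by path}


Answer: {muro=slugrilax, nut/, nut/dovu=buplag, vadresti/}

Derivation:
% asunit -95 s min
[out] -19/12
% etch /muro slugrilax
[out] overwrote
% newfold /nut/jusma
[out] ok
% etch /nut/jusma/zadrud ste_eb
[out] created
% expunge /nut/jusma/zadrud
[out] ok
% expunge /nut/jusma
[out] ok
% etch /nut/dovu buplag
[out] created
% asunit -89 m mi
[out] -11125/201168
% quote /muro
[out] slugrilax
% newfold /vadresti
[out] ok
% asunit 20 in km
[out] 127/250000


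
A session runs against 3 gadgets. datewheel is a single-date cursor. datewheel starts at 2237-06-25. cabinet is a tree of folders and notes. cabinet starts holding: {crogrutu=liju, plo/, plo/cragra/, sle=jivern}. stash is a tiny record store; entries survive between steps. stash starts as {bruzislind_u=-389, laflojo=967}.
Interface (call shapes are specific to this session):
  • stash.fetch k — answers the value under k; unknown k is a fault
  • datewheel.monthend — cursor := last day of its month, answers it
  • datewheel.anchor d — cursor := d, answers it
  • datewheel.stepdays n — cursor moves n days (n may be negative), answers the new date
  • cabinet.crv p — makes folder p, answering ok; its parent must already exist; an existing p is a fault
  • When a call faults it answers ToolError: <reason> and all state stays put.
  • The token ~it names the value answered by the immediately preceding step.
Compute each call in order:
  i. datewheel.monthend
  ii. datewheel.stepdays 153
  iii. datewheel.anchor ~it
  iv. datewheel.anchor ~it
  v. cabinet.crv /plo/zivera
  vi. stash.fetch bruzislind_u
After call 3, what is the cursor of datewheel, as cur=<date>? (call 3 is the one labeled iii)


→ monthend()
← 2237-06-30
→ stepdays(n='153')
← 2237-11-30
→ anchor(d='~it')
← 2237-11-30
→ anchor(d='~it')
← 2237-11-30
→ crv(p='/plo/zivera')
← ok
→ fetch(k='bruzislind_u')
← -389

Answer: cur=2237-11-30


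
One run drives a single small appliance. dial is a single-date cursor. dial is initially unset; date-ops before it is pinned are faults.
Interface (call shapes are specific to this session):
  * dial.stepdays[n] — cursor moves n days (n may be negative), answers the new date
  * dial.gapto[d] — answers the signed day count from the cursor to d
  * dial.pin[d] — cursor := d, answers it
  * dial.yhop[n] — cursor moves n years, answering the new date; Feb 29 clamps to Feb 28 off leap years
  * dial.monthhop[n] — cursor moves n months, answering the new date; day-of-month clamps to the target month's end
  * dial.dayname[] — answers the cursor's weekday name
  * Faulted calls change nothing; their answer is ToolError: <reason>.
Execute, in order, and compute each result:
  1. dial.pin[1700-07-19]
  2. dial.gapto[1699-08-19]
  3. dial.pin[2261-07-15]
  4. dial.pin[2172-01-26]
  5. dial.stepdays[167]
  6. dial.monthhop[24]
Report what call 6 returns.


Answer: 2174-07-11

Derivation:
→ pin(d: 1700-07-19)
← 1700-07-19
→ gapto(d: 1699-08-19)
← -334
→ pin(d: 2261-07-15)
← 2261-07-15
→ pin(d: 2172-01-26)
← 2172-01-26
→ stepdays(n: 167)
← 2172-07-11
→ monthhop(n: 24)
← 2174-07-11


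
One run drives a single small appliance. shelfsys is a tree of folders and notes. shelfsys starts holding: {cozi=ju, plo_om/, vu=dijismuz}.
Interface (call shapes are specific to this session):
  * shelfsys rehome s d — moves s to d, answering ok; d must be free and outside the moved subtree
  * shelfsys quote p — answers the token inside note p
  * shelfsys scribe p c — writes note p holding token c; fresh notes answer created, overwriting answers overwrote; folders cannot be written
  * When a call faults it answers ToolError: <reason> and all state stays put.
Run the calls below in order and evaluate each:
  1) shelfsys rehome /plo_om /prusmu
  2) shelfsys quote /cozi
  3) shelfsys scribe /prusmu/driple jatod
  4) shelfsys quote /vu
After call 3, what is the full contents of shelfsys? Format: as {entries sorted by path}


;; shelfsys rehome(s=/plo_om, d=/prusmu) : ok
;; shelfsys quote(p=/cozi) : ju
;; shelfsys scribe(p=/prusmu/driple, c=jatod) : created
;; shelfsys quote(p=/vu) : dijismuz

Answer: {cozi=ju, prusmu/, prusmu/driple=jatod, vu=dijismuz}


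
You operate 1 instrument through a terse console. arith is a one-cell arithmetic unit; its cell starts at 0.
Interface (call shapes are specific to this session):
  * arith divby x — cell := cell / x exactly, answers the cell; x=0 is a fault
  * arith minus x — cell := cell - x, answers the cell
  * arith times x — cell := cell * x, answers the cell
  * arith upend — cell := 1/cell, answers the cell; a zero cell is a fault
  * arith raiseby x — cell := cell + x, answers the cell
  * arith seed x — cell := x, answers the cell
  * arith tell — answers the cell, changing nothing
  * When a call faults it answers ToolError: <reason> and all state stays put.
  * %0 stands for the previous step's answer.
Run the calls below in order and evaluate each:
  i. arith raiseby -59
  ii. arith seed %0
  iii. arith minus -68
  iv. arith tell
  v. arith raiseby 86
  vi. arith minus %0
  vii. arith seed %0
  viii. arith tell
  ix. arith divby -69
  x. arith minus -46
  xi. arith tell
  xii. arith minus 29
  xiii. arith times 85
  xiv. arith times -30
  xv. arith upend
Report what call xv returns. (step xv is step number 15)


Answer: -1/43350

Derivation:
·→ arith raiseby(x='-59')
·← -59
·→ arith seed(x='%0')
·← -59
·→ arith minus(x='-68')
·← 9
·→ arith tell()
·← 9
·→ arith raiseby(x='86')
·← 95
·→ arith minus(x='%0')
·← 0
·→ arith seed(x='%0')
·← 0
·→ arith tell()
·← 0
·→ arith divby(x='-69')
·← 0
·→ arith minus(x='-46')
·← 46
·→ arith tell()
·← 46
·→ arith minus(x='29')
·← 17
·→ arith times(x='85')
·← 1445
·→ arith times(x='-30')
·← -43350
·→ arith upend()
·← -1/43350


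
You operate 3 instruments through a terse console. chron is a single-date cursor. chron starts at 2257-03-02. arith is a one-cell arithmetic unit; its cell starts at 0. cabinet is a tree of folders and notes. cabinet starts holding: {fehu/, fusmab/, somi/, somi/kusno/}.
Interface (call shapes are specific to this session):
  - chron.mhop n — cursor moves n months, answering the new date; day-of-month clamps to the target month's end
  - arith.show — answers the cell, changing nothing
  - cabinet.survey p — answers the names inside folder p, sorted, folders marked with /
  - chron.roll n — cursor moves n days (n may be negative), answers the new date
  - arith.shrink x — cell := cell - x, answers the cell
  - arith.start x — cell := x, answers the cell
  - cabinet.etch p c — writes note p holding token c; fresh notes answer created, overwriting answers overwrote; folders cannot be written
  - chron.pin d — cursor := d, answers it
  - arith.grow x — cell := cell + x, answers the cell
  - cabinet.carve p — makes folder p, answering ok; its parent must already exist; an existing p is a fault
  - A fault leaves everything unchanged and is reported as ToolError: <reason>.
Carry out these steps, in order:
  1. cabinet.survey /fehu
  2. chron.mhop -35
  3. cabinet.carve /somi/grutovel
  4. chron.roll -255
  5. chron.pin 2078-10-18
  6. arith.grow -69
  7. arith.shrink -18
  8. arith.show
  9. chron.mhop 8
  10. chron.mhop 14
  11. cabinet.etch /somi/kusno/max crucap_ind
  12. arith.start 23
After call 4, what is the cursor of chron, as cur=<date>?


CALL cabinet.survey[p→/fehu]
RET  []
CALL chron.mhop[n→-35]
RET  2254-04-02
CALL cabinet.carve[p→/somi/grutovel]
RET  ok
CALL chron.roll[n→-255]
RET  2253-07-21
CALL chron.pin[d→2078-10-18]
RET  2078-10-18
CALL arith.grow[x→-69]
RET  -69
CALL arith.shrink[x→-18]
RET  -51
CALL arith.show[]
RET  -51
CALL chron.mhop[n→8]
RET  2079-06-18
CALL chron.mhop[n→14]
RET  2080-08-18
CALL cabinet.etch[p→/somi/kusno/max; c→crucap_ind]
RET  created
CALL arith.start[x→23]
RET  23

Answer: cur=2253-07-21


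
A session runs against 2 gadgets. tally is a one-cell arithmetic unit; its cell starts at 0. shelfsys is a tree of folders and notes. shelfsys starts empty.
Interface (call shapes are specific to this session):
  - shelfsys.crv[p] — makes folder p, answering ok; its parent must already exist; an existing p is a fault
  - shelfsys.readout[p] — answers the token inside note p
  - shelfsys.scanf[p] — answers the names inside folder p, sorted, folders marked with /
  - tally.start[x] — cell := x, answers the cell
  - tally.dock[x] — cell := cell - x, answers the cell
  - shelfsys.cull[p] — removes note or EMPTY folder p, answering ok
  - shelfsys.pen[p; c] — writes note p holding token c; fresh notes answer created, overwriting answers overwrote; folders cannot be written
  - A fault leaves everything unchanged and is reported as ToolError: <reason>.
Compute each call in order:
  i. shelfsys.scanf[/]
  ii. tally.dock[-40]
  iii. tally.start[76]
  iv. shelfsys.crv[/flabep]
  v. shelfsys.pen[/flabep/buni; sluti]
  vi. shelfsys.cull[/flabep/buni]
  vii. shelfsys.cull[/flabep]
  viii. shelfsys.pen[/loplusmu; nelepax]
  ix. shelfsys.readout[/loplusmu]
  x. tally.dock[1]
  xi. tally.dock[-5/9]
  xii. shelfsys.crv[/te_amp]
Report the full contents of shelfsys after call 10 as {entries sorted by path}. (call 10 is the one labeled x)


Answer: {loplusmu=nelepax}

Derivation:
I run shelfsys.scanf(p: /): [].
Invoking tally.dock(x: -40), and see 40.
Now I run tally.start(x: 76), giving 76.
Invoking shelfsys.crv(p: /flabep), and see ok.
Now I run shelfsys.pen(p: /flabep/buni, c: sluti), and see created.
I run shelfsys.cull(p: /flabep/buni), — result: ok.
I try shelfsys.cull(p: /flabep), → ok.
Then shelfsys.pen(p: /loplusmu, c: nelepax), — result: created.
Invoking shelfsys.readout(p: /loplusmu), and observe nelepax.
Then tally.dock(x: 1), → 75.
Invoking tally.dock(x: -5/9), giving 680/9.
I try shelfsys.crv(p: /te_amp), yielding ok.


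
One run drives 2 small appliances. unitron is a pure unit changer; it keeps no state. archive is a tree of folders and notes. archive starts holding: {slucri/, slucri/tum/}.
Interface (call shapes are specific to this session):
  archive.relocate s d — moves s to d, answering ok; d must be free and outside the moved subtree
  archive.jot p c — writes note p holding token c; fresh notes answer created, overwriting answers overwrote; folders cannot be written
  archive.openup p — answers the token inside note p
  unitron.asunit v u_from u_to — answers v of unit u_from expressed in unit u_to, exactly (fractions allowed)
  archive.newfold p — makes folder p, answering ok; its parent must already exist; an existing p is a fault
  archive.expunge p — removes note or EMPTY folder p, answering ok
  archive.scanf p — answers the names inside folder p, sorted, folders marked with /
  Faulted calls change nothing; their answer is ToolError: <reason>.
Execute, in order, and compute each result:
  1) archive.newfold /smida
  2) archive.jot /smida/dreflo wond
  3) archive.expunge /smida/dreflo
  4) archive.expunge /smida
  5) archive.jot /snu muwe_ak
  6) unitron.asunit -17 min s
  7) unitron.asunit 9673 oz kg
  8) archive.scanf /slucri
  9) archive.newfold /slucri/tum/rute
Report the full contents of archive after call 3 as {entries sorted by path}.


% archive.newfold p: /smida
[out] ok
% archive.jot p: /smida/dreflo c: wond
[out] created
% archive.expunge p: /smida/dreflo
[out] ok
% archive.expunge p: /smida
[out] ok
% archive.jot p: /snu c: muwe_ak
[out] created
% unitron.asunit v: -17 u_from: min u_to: s
[out] -1020
% unitron.asunit v: 9673 u_from: oz u_to: kg
[out] 438759899501/1600000000
% archive.scanf p: /slucri
[out] [tum/]
% archive.newfold p: /slucri/tum/rute
[out] ok

Answer: {slucri/, slucri/tum/, smida/}


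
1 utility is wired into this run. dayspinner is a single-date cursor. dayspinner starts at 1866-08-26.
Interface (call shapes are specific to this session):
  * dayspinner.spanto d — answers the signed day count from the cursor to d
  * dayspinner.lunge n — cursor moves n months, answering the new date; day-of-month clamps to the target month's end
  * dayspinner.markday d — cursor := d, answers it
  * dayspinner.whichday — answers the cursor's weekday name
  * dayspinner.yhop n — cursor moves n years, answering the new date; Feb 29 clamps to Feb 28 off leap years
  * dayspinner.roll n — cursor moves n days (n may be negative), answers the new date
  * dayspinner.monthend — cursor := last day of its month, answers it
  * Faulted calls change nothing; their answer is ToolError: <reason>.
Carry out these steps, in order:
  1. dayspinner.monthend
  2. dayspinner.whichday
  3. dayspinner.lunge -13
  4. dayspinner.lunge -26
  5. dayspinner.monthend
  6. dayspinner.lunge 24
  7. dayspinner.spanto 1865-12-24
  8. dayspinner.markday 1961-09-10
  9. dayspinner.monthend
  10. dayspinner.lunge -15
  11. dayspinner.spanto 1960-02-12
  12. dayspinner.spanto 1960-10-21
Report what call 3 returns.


[in] dayspinner.monthend
[out] 1866-08-31
[in] dayspinner.whichday
[out] Friday
[in] dayspinner.lunge n=-13
[out] 1865-07-31
[in] dayspinner.lunge n=-26
[out] 1863-05-31
[in] dayspinner.monthend
[out] 1863-05-31
[in] dayspinner.lunge n=24
[out] 1865-05-31
[in] dayspinner.spanto d=1865-12-24
[out] 207
[in] dayspinner.markday d=1961-09-10
[out] 1961-09-10
[in] dayspinner.monthend
[out] 1961-09-30
[in] dayspinner.lunge n=-15
[out] 1960-06-30
[in] dayspinner.spanto d=1960-02-12
[out] -139
[in] dayspinner.spanto d=1960-10-21
[out] 113

Answer: 1865-07-31


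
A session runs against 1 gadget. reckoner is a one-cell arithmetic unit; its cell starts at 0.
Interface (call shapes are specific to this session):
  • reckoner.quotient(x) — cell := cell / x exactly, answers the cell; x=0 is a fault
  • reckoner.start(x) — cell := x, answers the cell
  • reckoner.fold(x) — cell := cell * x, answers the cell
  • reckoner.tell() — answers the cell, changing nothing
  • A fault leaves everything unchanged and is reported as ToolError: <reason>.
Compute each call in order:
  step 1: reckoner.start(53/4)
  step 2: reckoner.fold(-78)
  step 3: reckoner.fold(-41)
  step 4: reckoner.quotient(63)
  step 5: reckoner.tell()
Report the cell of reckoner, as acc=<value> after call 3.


Answer: acc=84747/2

Derivation:
I use reckoner.start on x='53/4', which returns 53/4.
Invoking reckoner.fold on x='-78': -2067/2.
I use reckoner.fold on x='-41', and see 84747/2.
Now I run reckoner.quotient on x='63', and see 28249/42.
I call reckoner.tell, and get 28249/42.


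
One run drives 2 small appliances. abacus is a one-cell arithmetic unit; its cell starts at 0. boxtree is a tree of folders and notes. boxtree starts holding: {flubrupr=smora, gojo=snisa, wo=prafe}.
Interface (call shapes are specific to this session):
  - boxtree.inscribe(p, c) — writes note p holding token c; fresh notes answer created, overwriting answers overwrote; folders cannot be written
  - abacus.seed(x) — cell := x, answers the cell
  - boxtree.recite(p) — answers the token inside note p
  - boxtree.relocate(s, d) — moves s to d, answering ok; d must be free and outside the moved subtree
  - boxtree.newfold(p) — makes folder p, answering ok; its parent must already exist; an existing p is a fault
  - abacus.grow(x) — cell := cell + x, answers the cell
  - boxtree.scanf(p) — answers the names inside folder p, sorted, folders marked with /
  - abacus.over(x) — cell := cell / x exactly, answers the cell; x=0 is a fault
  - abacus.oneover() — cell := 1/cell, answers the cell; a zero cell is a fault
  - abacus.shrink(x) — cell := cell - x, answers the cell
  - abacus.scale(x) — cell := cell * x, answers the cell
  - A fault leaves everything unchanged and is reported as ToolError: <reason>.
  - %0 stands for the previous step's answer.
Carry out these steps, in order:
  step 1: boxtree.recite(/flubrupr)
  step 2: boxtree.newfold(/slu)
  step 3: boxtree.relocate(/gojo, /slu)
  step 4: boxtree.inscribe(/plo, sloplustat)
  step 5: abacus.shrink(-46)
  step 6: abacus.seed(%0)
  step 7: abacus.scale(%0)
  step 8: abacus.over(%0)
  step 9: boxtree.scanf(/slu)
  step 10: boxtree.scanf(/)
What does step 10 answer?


Answer: [flubrupr, gojo, plo, slu/, wo]

Derivation:
;; boxtree.recite(p→/flubrupr) -> smora
;; boxtree.newfold(p→/slu) -> ok
;; boxtree.relocate(s→/gojo, d→/slu) -> ToolError: exists
;; boxtree.inscribe(p→/plo, c→sloplustat) -> created
;; abacus.shrink(x→-46) -> 46
;; abacus.seed(x→%0) -> 46
;; abacus.scale(x→%0) -> 2116
;; abacus.over(x→%0) -> 1
;; boxtree.scanf(p→/slu) -> []
;; boxtree.scanf(p→/) -> [flubrupr, gojo, plo, slu/, wo]


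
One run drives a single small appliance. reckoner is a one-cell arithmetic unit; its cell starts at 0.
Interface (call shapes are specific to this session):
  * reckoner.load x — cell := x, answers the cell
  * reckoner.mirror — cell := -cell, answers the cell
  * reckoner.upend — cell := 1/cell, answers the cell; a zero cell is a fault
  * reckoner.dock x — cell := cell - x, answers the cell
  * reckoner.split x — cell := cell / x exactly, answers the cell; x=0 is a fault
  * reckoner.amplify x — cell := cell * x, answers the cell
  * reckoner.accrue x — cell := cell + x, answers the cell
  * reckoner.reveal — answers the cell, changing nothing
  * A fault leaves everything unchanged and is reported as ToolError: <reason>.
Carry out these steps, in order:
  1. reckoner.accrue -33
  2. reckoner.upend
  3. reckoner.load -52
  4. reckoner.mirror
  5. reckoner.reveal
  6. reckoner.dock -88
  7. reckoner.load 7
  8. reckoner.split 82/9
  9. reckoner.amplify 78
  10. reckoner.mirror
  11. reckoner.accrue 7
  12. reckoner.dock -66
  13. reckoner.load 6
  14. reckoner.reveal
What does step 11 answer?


Act: reckoner.accrue[x=-33]
Obs: -33
Act: reckoner.upend[]
Obs: -1/33
Act: reckoner.load[x=-52]
Obs: -52
Act: reckoner.mirror[]
Obs: 52
Act: reckoner.reveal[]
Obs: 52
Act: reckoner.dock[x=-88]
Obs: 140
Act: reckoner.load[x=7]
Obs: 7
Act: reckoner.split[x=82/9]
Obs: 63/82
Act: reckoner.amplify[x=78]
Obs: 2457/41
Act: reckoner.mirror[]
Obs: -2457/41
Act: reckoner.accrue[x=7]
Obs: -2170/41
Act: reckoner.dock[x=-66]
Obs: 536/41
Act: reckoner.load[x=6]
Obs: 6
Act: reckoner.reveal[]
Obs: 6

Answer: -2170/41


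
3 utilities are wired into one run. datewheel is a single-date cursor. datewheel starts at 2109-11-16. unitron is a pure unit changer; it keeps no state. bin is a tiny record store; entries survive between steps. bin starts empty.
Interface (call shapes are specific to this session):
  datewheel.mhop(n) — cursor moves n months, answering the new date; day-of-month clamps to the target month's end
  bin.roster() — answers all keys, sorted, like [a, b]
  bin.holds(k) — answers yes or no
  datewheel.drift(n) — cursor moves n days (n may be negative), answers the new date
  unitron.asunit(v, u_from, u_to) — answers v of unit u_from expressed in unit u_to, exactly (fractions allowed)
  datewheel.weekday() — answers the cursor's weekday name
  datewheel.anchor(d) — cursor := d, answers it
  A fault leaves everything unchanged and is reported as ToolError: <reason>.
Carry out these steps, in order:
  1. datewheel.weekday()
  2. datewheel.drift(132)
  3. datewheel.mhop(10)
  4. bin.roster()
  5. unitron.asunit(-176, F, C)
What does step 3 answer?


Answer: 2111-01-28

Derivation:
→ weekday()
← Saturday
→ drift(132)
← 2110-03-28
→ mhop(10)
← 2111-01-28
→ roster()
← []
→ asunit(-176, F, C)
← -1040/9


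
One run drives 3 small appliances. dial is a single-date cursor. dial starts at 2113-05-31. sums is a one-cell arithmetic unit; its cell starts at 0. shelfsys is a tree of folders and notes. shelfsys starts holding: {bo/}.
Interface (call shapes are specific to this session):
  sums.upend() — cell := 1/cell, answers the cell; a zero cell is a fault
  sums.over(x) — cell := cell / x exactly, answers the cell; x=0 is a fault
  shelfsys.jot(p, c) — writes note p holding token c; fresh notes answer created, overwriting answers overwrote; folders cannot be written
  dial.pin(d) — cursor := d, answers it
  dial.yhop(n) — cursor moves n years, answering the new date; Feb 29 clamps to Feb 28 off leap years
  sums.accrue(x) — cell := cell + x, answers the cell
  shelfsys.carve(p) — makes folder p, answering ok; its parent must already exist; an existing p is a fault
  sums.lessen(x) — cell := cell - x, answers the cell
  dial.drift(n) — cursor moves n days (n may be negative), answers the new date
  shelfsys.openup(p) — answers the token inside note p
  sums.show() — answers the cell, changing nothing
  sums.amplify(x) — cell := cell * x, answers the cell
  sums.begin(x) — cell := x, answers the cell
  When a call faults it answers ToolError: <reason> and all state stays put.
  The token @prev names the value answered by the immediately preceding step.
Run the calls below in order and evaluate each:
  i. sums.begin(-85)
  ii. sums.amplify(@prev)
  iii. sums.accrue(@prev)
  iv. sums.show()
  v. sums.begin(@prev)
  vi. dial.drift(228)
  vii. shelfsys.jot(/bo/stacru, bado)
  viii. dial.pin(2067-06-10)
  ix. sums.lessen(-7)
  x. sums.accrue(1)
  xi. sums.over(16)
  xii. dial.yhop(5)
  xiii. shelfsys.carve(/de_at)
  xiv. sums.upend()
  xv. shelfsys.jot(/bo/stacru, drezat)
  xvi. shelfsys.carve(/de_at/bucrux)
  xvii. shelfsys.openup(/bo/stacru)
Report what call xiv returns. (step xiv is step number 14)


Answer: 8/7229

Derivation:
·→ sums.begin(-85)
·← -85
·→ sums.amplify(@prev)
·← 7225
·→ sums.accrue(@prev)
·← 14450
·→ sums.show()
·← 14450
·→ sums.begin(@prev)
·← 14450
·→ dial.drift(228)
·← 2114-01-14
·→ shelfsys.jot(/bo/stacru, bado)
·← created
·→ dial.pin(2067-06-10)
·← 2067-06-10
·→ sums.lessen(-7)
·← 14457
·→ sums.accrue(1)
·← 14458
·→ sums.over(16)
·← 7229/8
·→ dial.yhop(5)
·← 2072-06-10
·→ shelfsys.carve(/de_at)
·← ok
·→ sums.upend()
·← 8/7229
·→ shelfsys.jot(/bo/stacru, drezat)
·← overwrote
·→ shelfsys.carve(/de_at/bucrux)
·← ok
·→ shelfsys.openup(/bo/stacru)
·← drezat


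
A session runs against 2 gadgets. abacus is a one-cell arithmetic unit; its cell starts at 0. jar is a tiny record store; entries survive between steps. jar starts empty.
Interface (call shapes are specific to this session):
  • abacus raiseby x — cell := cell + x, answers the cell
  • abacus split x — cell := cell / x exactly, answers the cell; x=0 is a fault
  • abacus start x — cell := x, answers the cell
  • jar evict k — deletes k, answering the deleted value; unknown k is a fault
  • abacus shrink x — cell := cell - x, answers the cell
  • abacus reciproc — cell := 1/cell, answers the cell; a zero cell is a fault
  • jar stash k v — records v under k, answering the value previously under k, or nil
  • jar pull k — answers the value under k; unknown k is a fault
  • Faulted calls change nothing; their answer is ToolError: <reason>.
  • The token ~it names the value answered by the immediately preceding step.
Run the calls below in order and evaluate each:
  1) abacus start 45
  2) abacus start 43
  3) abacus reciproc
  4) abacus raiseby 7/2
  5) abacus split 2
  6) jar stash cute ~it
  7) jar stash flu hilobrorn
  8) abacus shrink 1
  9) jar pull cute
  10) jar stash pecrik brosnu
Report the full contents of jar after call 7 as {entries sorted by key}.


! abacus start(x→45) == 45
! abacus start(x→43) == 43
! abacus reciproc() == 1/43
! abacus raiseby(x→7/2) == 303/86
! abacus split(x→2) == 303/172
! jar stash(k→cute, v→~it) == nil
! jar stash(k→flu, v→hilobrorn) == nil
! abacus shrink(x→1) == 131/172
! jar pull(k→cute) == 303/172
! jar stash(k→pecrik, v→brosnu) == nil

Answer: {cute=303/172, flu=hilobrorn}


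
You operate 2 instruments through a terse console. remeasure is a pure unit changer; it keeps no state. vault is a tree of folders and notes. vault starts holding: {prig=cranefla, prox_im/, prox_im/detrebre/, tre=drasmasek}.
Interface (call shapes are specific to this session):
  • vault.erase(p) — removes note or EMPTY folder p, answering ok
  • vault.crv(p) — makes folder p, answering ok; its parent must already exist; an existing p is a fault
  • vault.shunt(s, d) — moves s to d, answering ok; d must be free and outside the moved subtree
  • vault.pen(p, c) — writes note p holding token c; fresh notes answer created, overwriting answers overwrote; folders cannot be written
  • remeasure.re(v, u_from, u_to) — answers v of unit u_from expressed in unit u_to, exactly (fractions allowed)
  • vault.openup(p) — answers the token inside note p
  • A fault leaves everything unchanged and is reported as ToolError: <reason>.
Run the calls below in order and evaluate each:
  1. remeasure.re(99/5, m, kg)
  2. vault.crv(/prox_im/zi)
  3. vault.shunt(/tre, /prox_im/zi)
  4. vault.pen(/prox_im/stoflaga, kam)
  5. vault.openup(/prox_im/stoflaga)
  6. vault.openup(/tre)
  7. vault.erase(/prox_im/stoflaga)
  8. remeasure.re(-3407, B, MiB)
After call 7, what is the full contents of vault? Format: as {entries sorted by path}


Do: re[v: 99/5; u_from: m; u_to: kg]
See: ToolError: incompatible units
Do: crv[p: /prox_im/zi]
See: ok
Do: shunt[s: /tre; d: /prox_im/zi]
See: ToolError: exists
Do: pen[p: /prox_im/stoflaga; c: kam]
See: created
Do: openup[p: /prox_im/stoflaga]
See: kam
Do: openup[p: /tre]
See: drasmasek
Do: erase[p: /prox_im/stoflaga]
See: ok
Do: re[v: -3407; u_from: B; u_to: MiB]
See: -3407/1048576

Answer: {prig=cranefla, prox_im/, prox_im/detrebre/, prox_im/zi/, tre=drasmasek}


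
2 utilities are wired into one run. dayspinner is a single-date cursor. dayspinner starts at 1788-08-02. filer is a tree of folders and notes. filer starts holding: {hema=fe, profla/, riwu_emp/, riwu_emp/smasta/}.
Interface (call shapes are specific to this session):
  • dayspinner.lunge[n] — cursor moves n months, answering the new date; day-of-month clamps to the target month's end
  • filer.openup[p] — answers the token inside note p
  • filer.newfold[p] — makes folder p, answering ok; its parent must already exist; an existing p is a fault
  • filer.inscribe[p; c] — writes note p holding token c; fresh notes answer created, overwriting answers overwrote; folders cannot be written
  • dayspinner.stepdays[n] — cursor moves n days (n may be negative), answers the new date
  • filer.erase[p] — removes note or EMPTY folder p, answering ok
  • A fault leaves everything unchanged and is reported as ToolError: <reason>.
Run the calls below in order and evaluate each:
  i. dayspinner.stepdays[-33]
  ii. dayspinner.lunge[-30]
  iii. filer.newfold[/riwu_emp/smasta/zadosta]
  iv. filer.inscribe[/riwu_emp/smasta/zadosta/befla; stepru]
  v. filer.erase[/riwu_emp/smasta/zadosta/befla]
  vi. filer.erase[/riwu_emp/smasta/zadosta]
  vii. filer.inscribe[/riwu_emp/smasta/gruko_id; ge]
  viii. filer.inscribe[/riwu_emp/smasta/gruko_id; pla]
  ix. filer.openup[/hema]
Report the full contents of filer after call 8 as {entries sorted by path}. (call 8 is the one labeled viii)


Answer: {hema=fe, profla/, riwu_emp/, riwu_emp/smasta/, riwu_emp/smasta/gruko_id=pla}

Derivation:
==> dayspinner.stepdays(n=-33)
<== 1788-06-30
==> dayspinner.lunge(n=-30)
<== 1785-12-30
==> filer.newfold(p=/riwu_emp/smasta/zadosta)
<== ok
==> filer.inscribe(p=/riwu_emp/smasta/zadosta/befla, c=stepru)
<== created
==> filer.erase(p=/riwu_emp/smasta/zadosta/befla)
<== ok
==> filer.erase(p=/riwu_emp/smasta/zadosta)
<== ok
==> filer.inscribe(p=/riwu_emp/smasta/gruko_id, c=ge)
<== created
==> filer.inscribe(p=/riwu_emp/smasta/gruko_id, c=pla)
<== overwrote
==> filer.openup(p=/hema)
<== fe


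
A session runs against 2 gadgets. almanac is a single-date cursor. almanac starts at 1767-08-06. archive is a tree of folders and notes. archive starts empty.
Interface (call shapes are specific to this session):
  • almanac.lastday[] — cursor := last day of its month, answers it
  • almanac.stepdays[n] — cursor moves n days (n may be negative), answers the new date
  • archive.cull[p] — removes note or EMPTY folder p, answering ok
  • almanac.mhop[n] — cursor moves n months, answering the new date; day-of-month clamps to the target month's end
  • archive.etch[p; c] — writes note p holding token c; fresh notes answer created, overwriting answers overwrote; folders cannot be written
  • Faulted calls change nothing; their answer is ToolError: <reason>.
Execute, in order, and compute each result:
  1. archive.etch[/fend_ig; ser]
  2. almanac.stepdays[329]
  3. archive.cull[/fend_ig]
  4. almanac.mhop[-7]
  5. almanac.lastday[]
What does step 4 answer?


Answer: 1767-11-30

Derivation:
I try etch passing p=/fend_ig, c=ser, and observe created.
I invoke stepdays passing n=329, and observe 1768-06-30.
I try cull passing p=/fend_ig, giving ok.
I call mhop passing n=-7, which returns 1767-11-30.
Invoking lastday, yielding 1767-11-30.


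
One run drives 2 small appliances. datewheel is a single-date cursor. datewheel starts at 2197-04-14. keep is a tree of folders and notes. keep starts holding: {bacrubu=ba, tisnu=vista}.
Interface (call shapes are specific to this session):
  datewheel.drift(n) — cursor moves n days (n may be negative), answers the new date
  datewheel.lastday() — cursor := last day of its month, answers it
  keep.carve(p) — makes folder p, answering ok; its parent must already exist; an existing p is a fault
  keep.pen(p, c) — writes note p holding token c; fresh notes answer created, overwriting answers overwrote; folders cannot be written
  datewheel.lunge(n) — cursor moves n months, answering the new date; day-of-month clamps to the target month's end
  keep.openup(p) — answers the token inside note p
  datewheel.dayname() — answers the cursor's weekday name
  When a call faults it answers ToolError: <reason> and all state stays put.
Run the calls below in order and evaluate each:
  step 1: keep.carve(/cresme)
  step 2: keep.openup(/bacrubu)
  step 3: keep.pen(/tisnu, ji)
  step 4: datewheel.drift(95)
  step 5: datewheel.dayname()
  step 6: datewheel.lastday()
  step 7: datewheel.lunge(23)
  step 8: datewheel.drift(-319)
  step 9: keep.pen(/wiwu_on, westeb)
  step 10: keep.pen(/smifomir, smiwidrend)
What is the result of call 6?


·→ keep.carve(/cresme)
·← ok
·→ keep.openup(/bacrubu)
·← ba
·→ keep.pen(/tisnu, ji)
·← overwrote
·→ datewheel.drift(95)
·← 2197-07-18
·→ datewheel.dayname()
·← Tuesday
·→ datewheel.lastday()
·← 2197-07-31
·→ datewheel.lunge(23)
·← 2199-06-30
·→ datewheel.drift(-319)
·← 2198-08-15
·→ keep.pen(/wiwu_on, westeb)
·← created
·→ keep.pen(/smifomir, smiwidrend)
·← created

Answer: 2197-07-31


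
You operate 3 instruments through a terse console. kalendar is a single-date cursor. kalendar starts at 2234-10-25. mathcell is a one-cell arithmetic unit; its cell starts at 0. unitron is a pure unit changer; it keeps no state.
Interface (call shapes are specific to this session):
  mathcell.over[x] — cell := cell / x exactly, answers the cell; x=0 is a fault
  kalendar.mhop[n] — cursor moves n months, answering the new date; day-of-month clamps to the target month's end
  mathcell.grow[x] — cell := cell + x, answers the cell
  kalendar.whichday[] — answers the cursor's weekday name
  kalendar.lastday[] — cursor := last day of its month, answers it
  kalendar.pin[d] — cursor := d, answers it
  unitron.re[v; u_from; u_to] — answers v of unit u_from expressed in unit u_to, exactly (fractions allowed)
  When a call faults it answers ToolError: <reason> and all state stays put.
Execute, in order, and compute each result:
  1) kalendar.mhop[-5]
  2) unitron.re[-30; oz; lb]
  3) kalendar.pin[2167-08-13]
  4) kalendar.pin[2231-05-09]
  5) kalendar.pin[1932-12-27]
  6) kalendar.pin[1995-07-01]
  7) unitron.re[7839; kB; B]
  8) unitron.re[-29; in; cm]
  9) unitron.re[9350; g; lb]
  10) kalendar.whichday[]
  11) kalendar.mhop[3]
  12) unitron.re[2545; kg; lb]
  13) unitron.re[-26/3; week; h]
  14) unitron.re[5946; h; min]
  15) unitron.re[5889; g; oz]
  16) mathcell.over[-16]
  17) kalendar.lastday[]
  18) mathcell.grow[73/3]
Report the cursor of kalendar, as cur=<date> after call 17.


·→ kalendar.mhop(-5)
·← 2234-05-25
·→ unitron.re(-30, oz, lb)
·← -15/8
·→ kalendar.pin(2167-08-13)
·← 2167-08-13
·→ kalendar.pin(2231-05-09)
·← 2231-05-09
·→ kalendar.pin(1932-12-27)
·← 1932-12-27
·→ kalendar.pin(1995-07-01)
·← 1995-07-01
·→ unitron.re(7839, kB, B)
·← 7839000
·→ unitron.re(-29, in, cm)
·← -3683/50
·→ unitron.re(9350, g, lb)
·← 85000000/4123567
·→ kalendar.whichday()
·← Saturday
·→ kalendar.mhop(3)
·← 1995-10-01
·→ unitron.re(2545, kg, lb)
·← 254500000000/45359237
·→ unitron.re(-26/3, week, h)
·← -1456
·→ unitron.re(5946, h, min)
·← 356760
·→ unitron.re(5889, g, oz)
·← 9422400000/45359237
·→ mathcell.over(-16)
·← 0
·→ kalendar.lastday()
·← 1995-10-31
·→ mathcell.grow(73/3)
·← 73/3

Answer: cur=1995-10-31


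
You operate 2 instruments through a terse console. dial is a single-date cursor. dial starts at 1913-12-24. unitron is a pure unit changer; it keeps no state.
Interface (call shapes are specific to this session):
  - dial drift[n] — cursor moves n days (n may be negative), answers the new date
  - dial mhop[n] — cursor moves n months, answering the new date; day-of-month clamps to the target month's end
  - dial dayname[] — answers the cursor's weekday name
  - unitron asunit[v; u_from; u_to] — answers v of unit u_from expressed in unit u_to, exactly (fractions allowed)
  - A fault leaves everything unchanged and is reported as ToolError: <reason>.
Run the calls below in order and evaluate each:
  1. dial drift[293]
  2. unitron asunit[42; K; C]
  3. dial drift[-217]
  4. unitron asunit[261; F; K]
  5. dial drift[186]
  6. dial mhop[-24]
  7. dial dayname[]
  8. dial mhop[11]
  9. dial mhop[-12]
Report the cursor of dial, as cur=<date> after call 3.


Answer: cur=1914-03-10

Derivation:
Do: dial drift[n=293]
See: 1914-10-13
Do: unitron asunit[v=42; u_from=K; u_to=C]
See: -4623/20
Do: dial drift[n=-217]
See: 1914-03-10
Do: unitron asunit[v=261; u_from=F; u_to=K]
See: 72067/180
Do: dial drift[n=186]
See: 1914-09-12
Do: dial mhop[n=-24]
See: 1912-09-12
Do: dial dayname[]
See: Thursday
Do: dial mhop[n=11]
See: 1913-08-12
Do: dial mhop[n=-12]
See: 1912-08-12


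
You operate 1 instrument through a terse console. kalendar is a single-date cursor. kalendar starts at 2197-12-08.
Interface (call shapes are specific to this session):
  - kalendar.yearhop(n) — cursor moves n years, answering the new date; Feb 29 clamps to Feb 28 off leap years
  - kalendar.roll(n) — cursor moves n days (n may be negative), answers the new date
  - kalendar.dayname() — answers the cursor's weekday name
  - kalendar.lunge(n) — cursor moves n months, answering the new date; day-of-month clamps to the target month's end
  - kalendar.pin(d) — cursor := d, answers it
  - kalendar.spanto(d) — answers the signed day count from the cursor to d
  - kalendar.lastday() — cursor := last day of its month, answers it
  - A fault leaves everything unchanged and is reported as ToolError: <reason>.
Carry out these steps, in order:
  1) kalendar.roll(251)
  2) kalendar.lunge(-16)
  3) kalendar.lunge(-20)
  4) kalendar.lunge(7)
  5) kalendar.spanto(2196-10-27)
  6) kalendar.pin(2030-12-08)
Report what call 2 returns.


;; roll(n='251') -> 2198-08-16
;; lunge(n='-16') -> 2197-04-16
;; lunge(n='-20') -> 2195-08-16
;; lunge(n='7') -> 2196-03-16
;; spanto(d='2196-10-27') -> 225
;; pin(d='2030-12-08') -> 2030-12-08

Answer: 2197-04-16


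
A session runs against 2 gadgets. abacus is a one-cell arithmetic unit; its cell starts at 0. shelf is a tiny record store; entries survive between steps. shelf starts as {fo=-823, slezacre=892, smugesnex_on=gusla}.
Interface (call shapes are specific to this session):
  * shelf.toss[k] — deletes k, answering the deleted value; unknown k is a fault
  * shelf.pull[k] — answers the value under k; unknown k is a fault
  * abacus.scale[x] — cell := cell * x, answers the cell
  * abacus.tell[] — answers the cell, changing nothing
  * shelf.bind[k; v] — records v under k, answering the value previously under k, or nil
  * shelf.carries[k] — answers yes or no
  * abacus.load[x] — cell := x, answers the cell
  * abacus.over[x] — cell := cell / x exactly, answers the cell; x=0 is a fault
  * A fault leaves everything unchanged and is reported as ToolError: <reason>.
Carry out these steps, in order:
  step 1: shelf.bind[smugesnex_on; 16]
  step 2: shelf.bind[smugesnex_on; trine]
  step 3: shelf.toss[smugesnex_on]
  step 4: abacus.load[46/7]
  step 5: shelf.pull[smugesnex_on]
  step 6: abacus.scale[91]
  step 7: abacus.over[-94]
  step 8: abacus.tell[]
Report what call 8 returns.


Answer: -299/47

Derivation:
Using bind passing k: smugesnex_on, v: 16, and get gusla.
I use bind passing k: smugesnex_on, v: trine, and see 16.
Next I call toss passing k: smugesnex_on, and see trine.
Using load passing x: 46/7, and see 46/7.
Calling pull passing k: smugesnex_on, and get ToolError: no such key smugesnex_on.
I use scale passing x: 91, yielding 598.
Now I run over passing x: -94, and get -299/47.
Using tell(), yielding -299/47.
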